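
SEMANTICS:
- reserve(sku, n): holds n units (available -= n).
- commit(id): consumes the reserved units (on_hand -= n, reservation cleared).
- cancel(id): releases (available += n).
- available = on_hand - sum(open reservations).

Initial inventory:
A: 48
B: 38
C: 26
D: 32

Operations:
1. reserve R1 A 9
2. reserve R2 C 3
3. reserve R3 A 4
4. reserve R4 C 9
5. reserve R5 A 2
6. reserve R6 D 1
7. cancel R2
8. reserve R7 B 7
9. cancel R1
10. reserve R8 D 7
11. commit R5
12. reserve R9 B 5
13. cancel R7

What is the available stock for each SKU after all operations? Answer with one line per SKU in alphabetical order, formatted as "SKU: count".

Answer: A: 42
B: 33
C: 17
D: 24

Derivation:
Step 1: reserve R1 A 9 -> on_hand[A=48 B=38 C=26 D=32] avail[A=39 B=38 C=26 D=32] open={R1}
Step 2: reserve R2 C 3 -> on_hand[A=48 B=38 C=26 D=32] avail[A=39 B=38 C=23 D=32] open={R1,R2}
Step 3: reserve R3 A 4 -> on_hand[A=48 B=38 C=26 D=32] avail[A=35 B=38 C=23 D=32] open={R1,R2,R3}
Step 4: reserve R4 C 9 -> on_hand[A=48 B=38 C=26 D=32] avail[A=35 B=38 C=14 D=32] open={R1,R2,R3,R4}
Step 5: reserve R5 A 2 -> on_hand[A=48 B=38 C=26 D=32] avail[A=33 B=38 C=14 D=32] open={R1,R2,R3,R4,R5}
Step 6: reserve R6 D 1 -> on_hand[A=48 B=38 C=26 D=32] avail[A=33 B=38 C=14 D=31] open={R1,R2,R3,R4,R5,R6}
Step 7: cancel R2 -> on_hand[A=48 B=38 C=26 D=32] avail[A=33 B=38 C=17 D=31] open={R1,R3,R4,R5,R6}
Step 8: reserve R7 B 7 -> on_hand[A=48 B=38 C=26 D=32] avail[A=33 B=31 C=17 D=31] open={R1,R3,R4,R5,R6,R7}
Step 9: cancel R1 -> on_hand[A=48 B=38 C=26 D=32] avail[A=42 B=31 C=17 D=31] open={R3,R4,R5,R6,R7}
Step 10: reserve R8 D 7 -> on_hand[A=48 B=38 C=26 D=32] avail[A=42 B=31 C=17 D=24] open={R3,R4,R5,R6,R7,R8}
Step 11: commit R5 -> on_hand[A=46 B=38 C=26 D=32] avail[A=42 B=31 C=17 D=24] open={R3,R4,R6,R7,R8}
Step 12: reserve R9 B 5 -> on_hand[A=46 B=38 C=26 D=32] avail[A=42 B=26 C=17 D=24] open={R3,R4,R6,R7,R8,R9}
Step 13: cancel R7 -> on_hand[A=46 B=38 C=26 D=32] avail[A=42 B=33 C=17 D=24] open={R3,R4,R6,R8,R9}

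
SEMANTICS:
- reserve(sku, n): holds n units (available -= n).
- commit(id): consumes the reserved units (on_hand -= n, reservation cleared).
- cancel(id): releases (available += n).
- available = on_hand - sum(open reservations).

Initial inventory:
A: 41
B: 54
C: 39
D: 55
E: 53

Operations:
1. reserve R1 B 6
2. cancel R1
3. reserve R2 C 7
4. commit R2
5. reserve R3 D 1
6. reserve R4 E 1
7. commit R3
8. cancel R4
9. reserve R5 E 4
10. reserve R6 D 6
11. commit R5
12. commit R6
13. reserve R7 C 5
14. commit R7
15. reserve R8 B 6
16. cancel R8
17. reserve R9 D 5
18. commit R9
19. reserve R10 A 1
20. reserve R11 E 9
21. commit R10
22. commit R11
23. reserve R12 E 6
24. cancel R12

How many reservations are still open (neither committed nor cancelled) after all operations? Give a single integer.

Step 1: reserve R1 B 6 -> on_hand[A=41 B=54 C=39 D=55 E=53] avail[A=41 B=48 C=39 D=55 E=53] open={R1}
Step 2: cancel R1 -> on_hand[A=41 B=54 C=39 D=55 E=53] avail[A=41 B=54 C=39 D=55 E=53] open={}
Step 3: reserve R2 C 7 -> on_hand[A=41 B=54 C=39 D=55 E=53] avail[A=41 B=54 C=32 D=55 E=53] open={R2}
Step 4: commit R2 -> on_hand[A=41 B=54 C=32 D=55 E=53] avail[A=41 B=54 C=32 D=55 E=53] open={}
Step 5: reserve R3 D 1 -> on_hand[A=41 B=54 C=32 D=55 E=53] avail[A=41 B=54 C=32 D=54 E=53] open={R3}
Step 6: reserve R4 E 1 -> on_hand[A=41 B=54 C=32 D=55 E=53] avail[A=41 B=54 C=32 D=54 E=52] open={R3,R4}
Step 7: commit R3 -> on_hand[A=41 B=54 C=32 D=54 E=53] avail[A=41 B=54 C=32 D=54 E=52] open={R4}
Step 8: cancel R4 -> on_hand[A=41 B=54 C=32 D=54 E=53] avail[A=41 B=54 C=32 D=54 E=53] open={}
Step 9: reserve R5 E 4 -> on_hand[A=41 B=54 C=32 D=54 E=53] avail[A=41 B=54 C=32 D=54 E=49] open={R5}
Step 10: reserve R6 D 6 -> on_hand[A=41 B=54 C=32 D=54 E=53] avail[A=41 B=54 C=32 D=48 E=49] open={R5,R6}
Step 11: commit R5 -> on_hand[A=41 B=54 C=32 D=54 E=49] avail[A=41 B=54 C=32 D=48 E=49] open={R6}
Step 12: commit R6 -> on_hand[A=41 B=54 C=32 D=48 E=49] avail[A=41 B=54 C=32 D=48 E=49] open={}
Step 13: reserve R7 C 5 -> on_hand[A=41 B=54 C=32 D=48 E=49] avail[A=41 B=54 C=27 D=48 E=49] open={R7}
Step 14: commit R7 -> on_hand[A=41 B=54 C=27 D=48 E=49] avail[A=41 B=54 C=27 D=48 E=49] open={}
Step 15: reserve R8 B 6 -> on_hand[A=41 B=54 C=27 D=48 E=49] avail[A=41 B=48 C=27 D=48 E=49] open={R8}
Step 16: cancel R8 -> on_hand[A=41 B=54 C=27 D=48 E=49] avail[A=41 B=54 C=27 D=48 E=49] open={}
Step 17: reserve R9 D 5 -> on_hand[A=41 B=54 C=27 D=48 E=49] avail[A=41 B=54 C=27 D=43 E=49] open={R9}
Step 18: commit R9 -> on_hand[A=41 B=54 C=27 D=43 E=49] avail[A=41 B=54 C=27 D=43 E=49] open={}
Step 19: reserve R10 A 1 -> on_hand[A=41 B=54 C=27 D=43 E=49] avail[A=40 B=54 C=27 D=43 E=49] open={R10}
Step 20: reserve R11 E 9 -> on_hand[A=41 B=54 C=27 D=43 E=49] avail[A=40 B=54 C=27 D=43 E=40] open={R10,R11}
Step 21: commit R10 -> on_hand[A=40 B=54 C=27 D=43 E=49] avail[A=40 B=54 C=27 D=43 E=40] open={R11}
Step 22: commit R11 -> on_hand[A=40 B=54 C=27 D=43 E=40] avail[A=40 B=54 C=27 D=43 E=40] open={}
Step 23: reserve R12 E 6 -> on_hand[A=40 B=54 C=27 D=43 E=40] avail[A=40 B=54 C=27 D=43 E=34] open={R12}
Step 24: cancel R12 -> on_hand[A=40 B=54 C=27 D=43 E=40] avail[A=40 B=54 C=27 D=43 E=40] open={}
Open reservations: [] -> 0

Answer: 0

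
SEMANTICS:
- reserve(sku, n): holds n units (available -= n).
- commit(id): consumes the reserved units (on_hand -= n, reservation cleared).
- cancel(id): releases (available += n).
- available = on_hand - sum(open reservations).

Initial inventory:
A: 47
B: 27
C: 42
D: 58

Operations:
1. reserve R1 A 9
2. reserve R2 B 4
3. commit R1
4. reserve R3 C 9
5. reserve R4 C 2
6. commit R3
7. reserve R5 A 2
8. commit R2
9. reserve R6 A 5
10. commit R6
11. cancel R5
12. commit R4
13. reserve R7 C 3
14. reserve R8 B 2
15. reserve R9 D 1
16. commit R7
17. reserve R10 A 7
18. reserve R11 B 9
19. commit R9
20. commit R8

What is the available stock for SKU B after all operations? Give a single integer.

Answer: 12

Derivation:
Step 1: reserve R1 A 9 -> on_hand[A=47 B=27 C=42 D=58] avail[A=38 B=27 C=42 D=58] open={R1}
Step 2: reserve R2 B 4 -> on_hand[A=47 B=27 C=42 D=58] avail[A=38 B=23 C=42 D=58] open={R1,R2}
Step 3: commit R1 -> on_hand[A=38 B=27 C=42 D=58] avail[A=38 B=23 C=42 D=58] open={R2}
Step 4: reserve R3 C 9 -> on_hand[A=38 B=27 C=42 D=58] avail[A=38 B=23 C=33 D=58] open={R2,R3}
Step 5: reserve R4 C 2 -> on_hand[A=38 B=27 C=42 D=58] avail[A=38 B=23 C=31 D=58] open={R2,R3,R4}
Step 6: commit R3 -> on_hand[A=38 B=27 C=33 D=58] avail[A=38 B=23 C=31 D=58] open={R2,R4}
Step 7: reserve R5 A 2 -> on_hand[A=38 B=27 C=33 D=58] avail[A=36 B=23 C=31 D=58] open={R2,R4,R5}
Step 8: commit R2 -> on_hand[A=38 B=23 C=33 D=58] avail[A=36 B=23 C=31 D=58] open={R4,R5}
Step 9: reserve R6 A 5 -> on_hand[A=38 B=23 C=33 D=58] avail[A=31 B=23 C=31 D=58] open={R4,R5,R6}
Step 10: commit R6 -> on_hand[A=33 B=23 C=33 D=58] avail[A=31 B=23 C=31 D=58] open={R4,R5}
Step 11: cancel R5 -> on_hand[A=33 B=23 C=33 D=58] avail[A=33 B=23 C=31 D=58] open={R4}
Step 12: commit R4 -> on_hand[A=33 B=23 C=31 D=58] avail[A=33 B=23 C=31 D=58] open={}
Step 13: reserve R7 C 3 -> on_hand[A=33 B=23 C=31 D=58] avail[A=33 B=23 C=28 D=58] open={R7}
Step 14: reserve R8 B 2 -> on_hand[A=33 B=23 C=31 D=58] avail[A=33 B=21 C=28 D=58] open={R7,R8}
Step 15: reserve R9 D 1 -> on_hand[A=33 B=23 C=31 D=58] avail[A=33 B=21 C=28 D=57] open={R7,R8,R9}
Step 16: commit R7 -> on_hand[A=33 B=23 C=28 D=58] avail[A=33 B=21 C=28 D=57] open={R8,R9}
Step 17: reserve R10 A 7 -> on_hand[A=33 B=23 C=28 D=58] avail[A=26 B=21 C=28 D=57] open={R10,R8,R9}
Step 18: reserve R11 B 9 -> on_hand[A=33 B=23 C=28 D=58] avail[A=26 B=12 C=28 D=57] open={R10,R11,R8,R9}
Step 19: commit R9 -> on_hand[A=33 B=23 C=28 D=57] avail[A=26 B=12 C=28 D=57] open={R10,R11,R8}
Step 20: commit R8 -> on_hand[A=33 B=21 C=28 D=57] avail[A=26 B=12 C=28 D=57] open={R10,R11}
Final available[B] = 12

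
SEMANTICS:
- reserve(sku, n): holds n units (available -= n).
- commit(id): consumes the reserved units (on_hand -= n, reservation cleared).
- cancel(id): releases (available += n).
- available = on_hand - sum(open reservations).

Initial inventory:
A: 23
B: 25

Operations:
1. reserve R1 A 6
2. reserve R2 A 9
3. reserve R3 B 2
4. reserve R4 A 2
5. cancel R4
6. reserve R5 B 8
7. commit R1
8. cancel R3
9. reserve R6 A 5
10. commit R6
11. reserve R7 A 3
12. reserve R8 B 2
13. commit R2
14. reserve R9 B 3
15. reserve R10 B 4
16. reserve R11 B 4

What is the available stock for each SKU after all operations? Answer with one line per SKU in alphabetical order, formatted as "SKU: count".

Step 1: reserve R1 A 6 -> on_hand[A=23 B=25] avail[A=17 B=25] open={R1}
Step 2: reserve R2 A 9 -> on_hand[A=23 B=25] avail[A=8 B=25] open={R1,R2}
Step 3: reserve R3 B 2 -> on_hand[A=23 B=25] avail[A=8 B=23] open={R1,R2,R3}
Step 4: reserve R4 A 2 -> on_hand[A=23 B=25] avail[A=6 B=23] open={R1,R2,R3,R4}
Step 5: cancel R4 -> on_hand[A=23 B=25] avail[A=8 B=23] open={R1,R2,R3}
Step 6: reserve R5 B 8 -> on_hand[A=23 B=25] avail[A=8 B=15] open={R1,R2,R3,R5}
Step 7: commit R1 -> on_hand[A=17 B=25] avail[A=8 B=15] open={R2,R3,R5}
Step 8: cancel R3 -> on_hand[A=17 B=25] avail[A=8 B=17] open={R2,R5}
Step 9: reserve R6 A 5 -> on_hand[A=17 B=25] avail[A=3 B=17] open={R2,R5,R6}
Step 10: commit R6 -> on_hand[A=12 B=25] avail[A=3 B=17] open={R2,R5}
Step 11: reserve R7 A 3 -> on_hand[A=12 B=25] avail[A=0 B=17] open={R2,R5,R7}
Step 12: reserve R8 B 2 -> on_hand[A=12 B=25] avail[A=0 B=15] open={R2,R5,R7,R8}
Step 13: commit R2 -> on_hand[A=3 B=25] avail[A=0 B=15] open={R5,R7,R8}
Step 14: reserve R9 B 3 -> on_hand[A=3 B=25] avail[A=0 B=12] open={R5,R7,R8,R9}
Step 15: reserve R10 B 4 -> on_hand[A=3 B=25] avail[A=0 B=8] open={R10,R5,R7,R8,R9}
Step 16: reserve R11 B 4 -> on_hand[A=3 B=25] avail[A=0 B=4] open={R10,R11,R5,R7,R8,R9}

Answer: A: 0
B: 4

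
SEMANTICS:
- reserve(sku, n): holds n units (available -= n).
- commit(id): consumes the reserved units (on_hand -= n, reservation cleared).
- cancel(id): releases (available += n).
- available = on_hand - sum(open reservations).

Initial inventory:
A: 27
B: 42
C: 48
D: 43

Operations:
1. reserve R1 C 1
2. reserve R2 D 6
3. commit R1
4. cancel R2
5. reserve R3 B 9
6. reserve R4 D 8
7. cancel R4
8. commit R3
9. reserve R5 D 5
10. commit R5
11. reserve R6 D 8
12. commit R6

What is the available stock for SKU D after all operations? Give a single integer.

Step 1: reserve R1 C 1 -> on_hand[A=27 B=42 C=48 D=43] avail[A=27 B=42 C=47 D=43] open={R1}
Step 2: reserve R2 D 6 -> on_hand[A=27 B=42 C=48 D=43] avail[A=27 B=42 C=47 D=37] open={R1,R2}
Step 3: commit R1 -> on_hand[A=27 B=42 C=47 D=43] avail[A=27 B=42 C=47 D=37] open={R2}
Step 4: cancel R2 -> on_hand[A=27 B=42 C=47 D=43] avail[A=27 B=42 C=47 D=43] open={}
Step 5: reserve R3 B 9 -> on_hand[A=27 B=42 C=47 D=43] avail[A=27 B=33 C=47 D=43] open={R3}
Step 6: reserve R4 D 8 -> on_hand[A=27 B=42 C=47 D=43] avail[A=27 B=33 C=47 D=35] open={R3,R4}
Step 7: cancel R4 -> on_hand[A=27 B=42 C=47 D=43] avail[A=27 B=33 C=47 D=43] open={R3}
Step 8: commit R3 -> on_hand[A=27 B=33 C=47 D=43] avail[A=27 B=33 C=47 D=43] open={}
Step 9: reserve R5 D 5 -> on_hand[A=27 B=33 C=47 D=43] avail[A=27 B=33 C=47 D=38] open={R5}
Step 10: commit R5 -> on_hand[A=27 B=33 C=47 D=38] avail[A=27 B=33 C=47 D=38] open={}
Step 11: reserve R6 D 8 -> on_hand[A=27 B=33 C=47 D=38] avail[A=27 B=33 C=47 D=30] open={R6}
Step 12: commit R6 -> on_hand[A=27 B=33 C=47 D=30] avail[A=27 B=33 C=47 D=30] open={}
Final available[D] = 30

Answer: 30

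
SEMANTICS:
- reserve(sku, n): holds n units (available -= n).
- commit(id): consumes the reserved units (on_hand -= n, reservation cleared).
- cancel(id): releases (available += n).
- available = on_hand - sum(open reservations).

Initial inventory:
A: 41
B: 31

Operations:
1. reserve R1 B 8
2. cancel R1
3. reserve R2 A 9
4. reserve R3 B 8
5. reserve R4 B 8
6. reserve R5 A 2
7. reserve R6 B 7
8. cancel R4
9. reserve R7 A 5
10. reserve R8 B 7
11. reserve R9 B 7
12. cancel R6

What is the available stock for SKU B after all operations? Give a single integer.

Step 1: reserve R1 B 8 -> on_hand[A=41 B=31] avail[A=41 B=23] open={R1}
Step 2: cancel R1 -> on_hand[A=41 B=31] avail[A=41 B=31] open={}
Step 3: reserve R2 A 9 -> on_hand[A=41 B=31] avail[A=32 B=31] open={R2}
Step 4: reserve R3 B 8 -> on_hand[A=41 B=31] avail[A=32 B=23] open={R2,R3}
Step 5: reserve R4 B 8 -> on_hand[A=41 B=31] avail[A=32 B=15] open={R2,R3,R4}
Step 6: reserve R5 A 2 -> on_hand[A=41 B=31] avail[A=30 B=15] open={R2,R3,R4,R5}
Step 7: reserve R6 B 7 -> on_hand[A=41 B=31] avail[A=30 B=8] open={R2,R3,R4,R5,R6}
Step 8: cancel R4 -> on_hand[A=41 B=31] avail[A=30 B=16] open={R2,R3,R5,R6}
Step 9: reserve R7 A 5 -> on_hand[A=41 B=31] avail[A=25 B=16] open={R2,R3,R5,R6,R7}
Step 10: reserve R8 B 7 -> on_hand[A=41 B=31] avail[A=25 B=9] open={R2,R3,R5,R6,R7,R8}
Step 11: reserve R9 B 7 -> on_hand[A=41 B=31] avail[A=25 B=2] open={R2,R3,R5,R6,R7,R8,R9}
Step 12: cancel R6 -> on_hand[A=41 B=31] avail[A=25 B=9] open={R2,R3,R5,R7,R8,R9}
Final available[B] = 9

Answer: 9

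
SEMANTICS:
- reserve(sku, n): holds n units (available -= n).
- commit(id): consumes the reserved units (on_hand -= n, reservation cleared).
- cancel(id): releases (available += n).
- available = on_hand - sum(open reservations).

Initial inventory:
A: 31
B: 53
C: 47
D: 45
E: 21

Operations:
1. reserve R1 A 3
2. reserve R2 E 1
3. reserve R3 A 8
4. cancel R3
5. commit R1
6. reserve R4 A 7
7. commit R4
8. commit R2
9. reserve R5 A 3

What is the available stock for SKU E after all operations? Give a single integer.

Answer: 20

Derivation:
Step 1: reserve R1 A 3 -> on_hand[A=31 B=53 C=47 D=45 E=21] avail[A=28 B=53 C=47 D=45 E=21] open={R1}
Step 2: reserve R2 E 1 -> on_hand[A=31 B=53 C=47 D=45 E=21] avail[A=28 B=53 C=47 D=45 E=20] open={R1,R2}
Step 3: reserve R3 A 8 -> on_hand[A=31 B=53 C=47 D=45 E=21] avail[A=20 B=53 C=47 D=45 E=20] open={R1,R2,R3}
Step 4: cancel R3 -> on_hand[A=31 B=53 C=47 D=45 E=21] avail[A=28 B=53 C=47 D=45 E=20] open={R1,R2}
Step 5: commit R1 -> on_hand[A=28 B=53 C=47 D=45 E=21] avail[A=28 B=53 C=47 D=45 E=20] open={R2}
Step 6: reserve R4 A 7 -> on_hand[A=28 B=53 C=47 D=45 E=21] avail[A=21 B=53 C=47 D=45 E=20] open={R2,R4}
Step 7: commit R4 -> on_hand[A=21 B=53 C=47 D=45 E=21] avail[A=21 B=53 C=47 D=45 E=20] open={R2}
Step 8: commit R2 -> on_hand[A=21 B=53 C=47 D=45 E=20] avail[A=21 B=53 C=47 D=45 E=20] open={}
Step 9: reserve R5 A 3 -> on_hand[A=21 B=53 C=47 D=45 E=20] avail[A=18 B=53 C=47 D=45 E=20] open={R5}
Final available[E] = 20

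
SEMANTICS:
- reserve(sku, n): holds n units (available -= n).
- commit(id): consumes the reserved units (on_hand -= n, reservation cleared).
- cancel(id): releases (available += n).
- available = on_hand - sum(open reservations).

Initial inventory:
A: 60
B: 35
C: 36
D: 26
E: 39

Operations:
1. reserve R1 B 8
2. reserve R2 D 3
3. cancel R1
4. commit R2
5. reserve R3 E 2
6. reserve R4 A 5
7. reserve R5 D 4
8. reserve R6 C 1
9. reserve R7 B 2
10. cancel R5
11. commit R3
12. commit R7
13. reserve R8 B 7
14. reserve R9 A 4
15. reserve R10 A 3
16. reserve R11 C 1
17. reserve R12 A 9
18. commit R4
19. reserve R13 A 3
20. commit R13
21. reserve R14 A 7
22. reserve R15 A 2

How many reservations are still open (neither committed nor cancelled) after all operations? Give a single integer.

Step 1: reserve R1 B 8 -> on_hand[A=60 B=35 C=36 D=26 E=39] avail[A=60 B=27 C=36 D=26 E=39] open={R1}
Step 2: reserve R2 D 3 -> on_hand[A=60 B=35 C=36 D=26 E=39] avail[A=60 B=27 C=36 D=23 E=39] open={R1,R2}
Step 3: cancel R1 -> on_hand[A=60 B=35 C=36 D=26 E=39] avail[A=60 B=35 C=36 D=23 E=39] open={R2}
Step 4: commit R2 -> on_hand[A=60 B=35 C=36 D=23 E=39] avail[A=60 B=35 C=36 D=23 E=39] open={}
Step 5: reserve R3 E 2 -> on_hand[A=60 B=35 C=36 D=23 E=39] avail[A=60 B=35 C=36 D=23 E=37] open={R3}
Step 6: reserve R4 A 5 -> on_hand[A=60 B=35 C=36 D=23 E=39] avail[A=55 B=35 C=36 D=23 E=37] open={R3,R4}
Step 7: reserve R5 D 4 -> on_hand[A=60 B=35 C=36 D=23 E=39] avail[A=55 B=35 C=36 D=19 E=37] open={R3,R4,R5}
Step 8: reserve R6 C 1 -> on_hand[A=60 B=35 C=36 D=23 E=39] avail[A=55 B=35 C=35 D=19 E=37] open={R3,R4,R5,R6}
Step 9: reserve R7 B 2 -> on_hand[A=60 B=35 C=36 D=23 E=39] avail[A=55 B=33 C=35 D=19 E=37] open={R3,R4,R5,R6,R7}
Step 10: cancel R5 -> on_hand[A=60 B=35 C=36 D=23 E=39] avail[A=55 B=33 C=35 D=23 E=37] open={R3,R4,R6,R7}
Step 11: commit R3 -> on_hand[A=60 B=35 C=36 D=23 E=37] avail[A=55 B=33 C=35 D=23 E=37] open={R4,R6,R7}
Step 12: commit R7 -> on_hand[A=60 B=33 C=36 D=23 E=37] avail[A=55 B=33 C=35 D=23 E=37] open={R4,R6}
Step 13: reserve R8 B 7 -> on_hand[A=60 B=33 C=36 D=23 E=37] avail[A=55 B=26 C=35 D=23 E=37] open={R4,R6,R8}
Step 14: reserve R9 A 4 -> on_hand[A=60 B=33 C=36 D=23 E=37] avail[A=51 B=26 C=35 D=23 E=37] open={R4,R6,R8,R9}
Step 15: reserve R10 A 3 -> on_hand[A=60 B=33 C=36 D=23 E=37] avail[A=48 B=26 C=35 D=23 E=37] open={R10,R4,R6,R8,R9}
Step 16: reserve R11 C 1 -> on_hand[A=60 B=33 C=36 D=23 E=37] avail[A=48 B=26 C=34 D=23 E=37] open={R10,R11,R4,R6,R8,R9}
Step 17: reserve R12 A 9 -> on_hand[A=60 B=33 C=36 D=23 E=37] avail[A=39 B=26 C=34 D=23 E=37] open={R10,R11,R12,R4,R6,R8,R9}
Step 18: commit R4 -> on_hand[A=55 B=33 C=36 D=23 E=37] avail[A=39 B=26 C=34 D=23 E=37] open={R10,R11,R12,R6,R8,R9}
Step 19: reserve R13 A 3 -> on_hand[A=55 B=33 C=36 D=23 E=37] avail[A=36 B=26 C=34 D=23 E=37] open={R10,R11,R12,R13,R6,R8,R9}
Step 20: commit R13 -> on_hand[A=52 B=33 C=36 D=23 E=37] avail[A=36 B=26 C=34 D=23 E=37] open={R10,R11,R12,R6,R8,R9}
Step 21: reserve R14 A 7 -> on_hand[A=52 B=33 C=36 D=23 E=37] avail[A=29 B=26 C=34 D=23 E=37] open={R10,R11,R12,R14,R6,R8,R9}
Step 22: reserve R15 A 2 -> on_hand[A=52 B=33 C=36 D=23 E=37] avail[A=27 B=26 C=34 D=23 E=37] open={R10,R11,R12,R14,R15,R6,R8,R9}
Open reservations: ['R10', 'R11', 'R12', 'R14', 'R15', 'R6', 'R8', 'R9'] -> 8

Answer: 8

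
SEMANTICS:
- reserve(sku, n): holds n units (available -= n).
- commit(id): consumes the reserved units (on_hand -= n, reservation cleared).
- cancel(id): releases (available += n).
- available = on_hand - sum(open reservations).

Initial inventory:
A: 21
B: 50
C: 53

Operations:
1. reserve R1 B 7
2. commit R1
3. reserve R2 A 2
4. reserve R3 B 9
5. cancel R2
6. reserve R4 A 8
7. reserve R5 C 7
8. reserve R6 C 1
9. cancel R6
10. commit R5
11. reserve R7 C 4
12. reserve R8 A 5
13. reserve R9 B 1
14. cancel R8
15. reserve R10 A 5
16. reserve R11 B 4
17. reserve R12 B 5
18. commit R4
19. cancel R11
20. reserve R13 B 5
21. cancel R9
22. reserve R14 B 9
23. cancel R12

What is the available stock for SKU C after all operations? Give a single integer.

Step 1: reserve R1 B 7 -> on_hand[A=21 B=50 C=53] avail[A=21 B=43 C=53] open={R1}
Step 2: commit R1 -> on_hand[A=21 B=43 C=53] avail[A=21 B=43 C=53] open={}
Step 3: reserve R2 A 2 -> on_hand[A=21 B=43 C=53] avail[A=19 B=43 C=53] open={R2}
Step 4: reserve R3 B 9 -> on_hand[A=21 B=43 C=53] avail[A=19 B=34 C=53] open={R2,R3}
Step 5: cancel R2 -> on_hand[A=21 B=43 C=53] avail[A=21 B=34 C=53] open={R3}
Step 6: reserve R4 A 8 -> on_hand[A=21 B=43 C=53] avail[A=13 B=34 C=53] open={R3,R4}
Step 7: reserve R5 C 7 -> on_hand[A=21 B=43 C=53] avail[A=13 B=34 C=46] open={R3,R4,R5}
Step 8: reserve R6 C 1 -> on_hand[A=21 B=43 C=53] avail[A=13 B=34 C=45] open={R3,R4,R5,R6}
Step 9: cancel R6 -> on_hand[A=21 B=43 C=53] avail[A=13 B=34 C=46] open={R3,R4,R5}
Step 10: commit R5 -> on_hand[A=21 B=43 C=46] avail[A=13 B=34 C=46] open={R3,R4}
Step 11: reserve R7 C 4 -> on_hand[A=21 B=43 C=46] avail[A=13 B=34 C=42] open={R3,R4,R7}
Step 12: reserve R8 A 5 -> on_hand[A=21 B=43 C=46] avail[A=8 B=34 C=42] open={R3,R4,R7,R8}
Step 13: reserve R9 B 1 -> on_hand[A=21 B=43 C=46] avail[A=8 B=33 C=42] open={R3,R4,R7,R8,R9}
Step 14: cancel R8 -> on_hand[A=21 B=43 C=46] avail[A=13 B=33 C=42] open={R3,R4,R7,R9}
Step 15: reserve R10 A 5 -> on_hand[A=21 B=43 C=46] avail[A=8 B=33 C=42] open={R10,R3,R4,R7,R9}
Step 16: reserve R11 B 4 -> on_hand[A=21 B=43 C=46] avail[A=8 B=29 C=42] open={R10,R11,R3,R4,R7,R9}
Step 17: reserve R12 B 5 -> on_hand[A=21 B=43 C=46] avail[A=8 B=24 C=42] open={R10,R11,R12,R3,R4,R7,R9}
Step 18: commit R4 -> on_hand[A=13 B=43 C=46] avail[A=8 B=24 C=42] open={R10,R11,R12,R3,R7,R9}
Step 19: cancel R11 -> on_hand[A=13 B=43 C=46] avail[A=8 B=28 C=42] open={R10,R12,R3,R7,R9}
Step 20: reserve R13 B 5 -> on_hand[A=13 B=43 C=46] avail[A=8 B=23 C=42] open={R10,R12,R13,R3,R7,R9}
Step 21: cancel R9 -> on_hand[A=13 B=43 C=46] avail[A=8 B=24 C=42] open={R10,R12,R13,R3,R7}
Step 22: reserve R14 B 9 -> on_hand[A=13 B=43 C=46] avail[A=8 B=15 C=42] open={R10,R12,R13,R14,R3,R7}
Step 23: cancel R12 -> on_hand[A=13 B=43 C=46] avail[A=8 B=20 C=42] open={R10,R13,R14,R3,R7}
Final available[C] = 42

Answer: 42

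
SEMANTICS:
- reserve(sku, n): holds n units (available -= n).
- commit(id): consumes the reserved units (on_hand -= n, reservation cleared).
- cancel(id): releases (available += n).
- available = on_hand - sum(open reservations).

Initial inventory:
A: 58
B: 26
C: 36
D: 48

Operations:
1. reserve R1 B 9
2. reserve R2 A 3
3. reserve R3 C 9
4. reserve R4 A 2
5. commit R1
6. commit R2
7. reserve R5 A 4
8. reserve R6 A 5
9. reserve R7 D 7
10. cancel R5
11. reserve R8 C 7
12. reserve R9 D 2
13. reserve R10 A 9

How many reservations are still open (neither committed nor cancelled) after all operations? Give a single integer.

Step 1: reserve R1 B 9 -> on_hand[A=58 B=26 C=36 D=48] avail[A=58 B=17 C=36 D=48] open={R1}
Step 2: reserve R2 A 3 -> on_hand[A=58 B=26 C=36 D=48] avail[A=55 B=17 C=36 D=48] open={R1,R2}
Step 3: reserve R3 C 9 -> on_hand[A=58 B=26 C=36 D=48] avail[A=55 B=17 C=27 D=48] open={R1,R2,R3}
Step 4: reserve R4 A 2 -> on_hand[A=58 B=26 C=36 D=48] avail[A=53 B=17 C=27 D=48] open={R1,R2,R3,R4}
Step 5: commit R1 -> on_hand[A=58 B=17 C=36 D=48] avail[A=53 B=17 C=27 D=48] open={R2,R3,R4}
Step 6: commit R2 -> on_hand[A=55 B=17 C=36 D=48] avail[A=53 B=17 C=27 D=48] open={R3,R4}
Step 7: reserve R5 A 4 -> on_hand[A=55 B=17 C=36 D=48] avail[A=49 B=17 C=27 D=48] open={R3,R4,R5}
Step 8: reserve R6 A 5 -> on_hand[A=55 B=17 C=36 D=48] avail[A=44 B=17 C=27 D=48] open={R3,R4,R5,R6}
Step 9: reserve R7 D 7 -> on_hand[A=55 B=17 C=36 D=48] avail[A=44 B=17 C=27 D=41] open={R3,R4,R5,R6,R7}
Step 10: cancel R5 -> on_hand[A=55 B=17 C=36 D=48] avail[A=48 B=17 C=27 D=41] open={R3,R4,R6,R7}
Step 11: reserve R8 C 7 -> on_hand[A=55 B=17 C=36 D=48] avail[A=48 B=17 C=20 D=41] open={R3,R4,R6,R7,R8}
Step 12: reserve R9 D 2 -> on_hand[A=55 B=17 C=36 D=48] avail[A=48 B=17 C=20 D=39] open={R3,R4,R6,R7,R8,R9}
Step 13: reserve R10 A 9 -> on_hand[A=55 B=17 C=36 D=48] avail[A=39 B=17 C=20 D=39] open={R10,R3,R4,R6,R7,R8,R9}
Open reservations: ['R10', 'R3', 'R4', 'R6', 'R7', 'R8', 'R9'] -> 7

Answer: 7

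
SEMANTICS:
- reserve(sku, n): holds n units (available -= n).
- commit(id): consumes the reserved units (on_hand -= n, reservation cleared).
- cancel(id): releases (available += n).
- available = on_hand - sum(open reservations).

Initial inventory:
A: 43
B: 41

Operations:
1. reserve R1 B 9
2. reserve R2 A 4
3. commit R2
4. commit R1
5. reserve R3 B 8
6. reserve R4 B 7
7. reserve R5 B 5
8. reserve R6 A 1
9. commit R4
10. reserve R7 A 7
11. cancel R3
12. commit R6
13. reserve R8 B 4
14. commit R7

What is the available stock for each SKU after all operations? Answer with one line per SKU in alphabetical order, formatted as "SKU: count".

Step 1: reserve R1 B 9 -> on_hand[A=43 B=41] avail[A=43 B=32] open={R1}
Step 2: reserve R2 A 4 -> on_hand[A=43 B=41] avail[A=39 B=32] open={R1,R2}
Step 3: commit R2 -> on_hand[A=39 B=41] avail[A=39 B=32] open={R1}
Step 4: commit R1 -> on_hand[A=39 B=32] avail[A=39 B=32] open={}
Step 5: reserve R3 B 8 -> on_hand[A=39 B=32] avail[A=39 B=24] open={R3}
Step 6: reserve R4 B 7 -> on_hand[A=39 B=32] avail[A=39 B=17] open={R3,R4}
Step 7: reserve R5 B 5 -> on_hand[A=39 B=32] avail[A=39 B=12] open={R3,R4,R5}
Step 8: reserve R6 A 1 -> on_hand[A=39 B=32] avail[A=38 B=12] open={R3,R4,R5,R6}
Step 9: commit R4 -> on_hand[A=39 B=25] avail[A=38 B=12] open={R3,R5,R6}
Step 10: reserve R7 A 7 -> on_hand[A=39 B=25] avail[A=31 B=12] open={R3,R5,R6,R7}
Step 11: cancel R3 -> on_hand[A=39 B=25] avail[A=31 B=20] open={R5,R6,R7}
Step 12: commit R6 -> on_hand[A=38 B=25] avail[A=31 B=20] open={R5,R7}
Step 13: reserve R8 B 4 -> on_hand[A=38 B=25] avail[A=31 B=16] open={R5,R7,R8}
Step 14: commit R7 -> on_hand[A=31 B=25] avail[A=31 B=16] open={R5,R8}

Answer: A: 31
B: 16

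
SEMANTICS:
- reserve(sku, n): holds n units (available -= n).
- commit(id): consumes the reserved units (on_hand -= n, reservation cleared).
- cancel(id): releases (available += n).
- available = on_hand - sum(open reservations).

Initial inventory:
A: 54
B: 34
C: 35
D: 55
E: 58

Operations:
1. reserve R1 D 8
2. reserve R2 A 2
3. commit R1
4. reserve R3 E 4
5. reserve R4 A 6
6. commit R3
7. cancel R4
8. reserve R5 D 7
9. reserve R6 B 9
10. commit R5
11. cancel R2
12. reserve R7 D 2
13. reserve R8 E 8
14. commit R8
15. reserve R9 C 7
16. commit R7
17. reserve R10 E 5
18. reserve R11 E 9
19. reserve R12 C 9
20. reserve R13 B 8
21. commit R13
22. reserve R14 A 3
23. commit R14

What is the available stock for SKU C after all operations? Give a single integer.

Answer: 19

Derivation:
Step 1: reserve R1 D 8 -> on_hand[A=54 B=34 C=35 D=55 E=58] avail[A=54 B=34 C=35 D=47 E=58] open={R1}
Step 2: reserve R2 A 2 -> on_hand[A=54 B=34 C=35 D=55 E=58] avail[A=52 B=34 C=35 D=47 E=58] open={R1,R2}
Step 3: commit R1 -> on_hand[A=54 B=34 C=35 D=47 E=58] avail[A=52 B=34 C=35 D=47 E=58] open={R2}
Step 4: reserve R3 E 4 -> on_hand[A=54 B=34 C=35 D=47 E=58] avail[A=52 B=34 C=35 D=47 E=54] open={R2,R3}
Step 5: reserve R4 A 6 -> on_hand[A=54 B=34 C=35 D=47 E=58] avail[A=46 B=34 C=35 D=47 E=54] open={R2,R3,R4}
Step 6: commit R3 -> on_hand[A=54 B=34 C=35 D=47 E=54] avail[A=46 B=34 C=35 D=47 E=54] open={R2,R4}
Step 7: cancel R4 -> on_hand[A=54 B=34 C=35 D=47 E=54] avail[A=52 B=34 C=35 D=47 E=54] open={R2}
Step 8: reserve R5 D 7 -> on_hand[A=54 B=34 C=35 D=47 E=54] avail[A=52 B=34 C=35 D=40 E=54] open={R2,R5}
Step 9: reserve R6 B 9 -> on_hand[A=54 B=34 C=35 D=47 E=54] avail[A=52 B=25 C=35 D=40 E=54] open={R2,R5,R6}
Step 10: commit R5 -> on_hand[A=54 B=34 C=35 D=40 E=54] avail[A=52 B=25 C=35 D=40 E=54] open={R2,R6}
Step 11: cancel R2 -> on_hand[A=54 B=34 C=35 D=40 E=54] avail[A=54 B=25 C=35 D=40 E=54] open={R6}
Step 12: reserve R7 D 2 -> on_hand[A=54 B=34 C=35 D=40 E=54] avail[A=54 B=25 C=35 D=38 E=54] open={R6,R7}
Step 13: reserve R8 E 8 -> on_hand[A=54 B=34 C=35 D=40 E=54] avail[A=54 B=25 C=35 D=38 E=46] open={R6,R7,R8}
Step 14: commit R8 -> on_hand[A=54 B=34 C=35 D=40 E=46] avail[A=54 B=25 C=35 D=38 E=46] open={R6,R7}
Step 15: reserve R9 C 7 -> on_hand[A=54 B=34 C=35 D=40 E=46] avail[A=54 B=25 C=28 D=38 E=46] open={R6,R7,R9}
Step 16: commit R7 -> on_hand[A=54 B=34 C=35 D=38 E=46] avail[A=54 B=25 C=28 D=38 E=46] open={R6,R9}
Step 17: reserve R10 E 5 -> on_hand[A=54 B=34 C=35 D=38 E=46] avail[A=54 B=25 C=28 D=38 E=41] open={R10,R6,R9}
Step 18: reserve R11 E 9 -> on_hand[A=54 B=34 C=35 D=38 E=46] avail[A=54 B=25 C=28 D=38 E=32] open={R10,R11,R6,R9}
Step 19: reserve R12 C 9 -> on_hand[A=54 B=34 C=35 D=38 E=46] avail[A=54 B=25 C=19 D=38 E=32] open={R10,R11,R12,R6,R9}
Step 20: reserve R13 B 8 -> on_hand[A=54 B=34 C=35 D=38 E=46] avail[A=54 B=17 C=19 D=38 E=32] open={R10,R11,R12,R13,R6,R9}
Step 21: commit R13 -> on_hand[A=54 B=26 C=35 D=38 E=46] avail[A=54 B=17 C=19 D=38 E=32] open={R10,R11,R12,R6,R9}
Step 22: reserve R14 A 3 -> on_hand[A=54 B=26 C=35 D=38 E=46] avail[A=51 B=17 C=19 D=38 E=32] open={R10,R11,R12,R14,R6,R9}
Step 23: commit R14 -> on_hand[A=51 B=26 C=35 D=38 E=46] avail[A=51 B=17 C=19 D=38 E=32] open={R10,R11,R12,R6,R9}
Final available[C] = 19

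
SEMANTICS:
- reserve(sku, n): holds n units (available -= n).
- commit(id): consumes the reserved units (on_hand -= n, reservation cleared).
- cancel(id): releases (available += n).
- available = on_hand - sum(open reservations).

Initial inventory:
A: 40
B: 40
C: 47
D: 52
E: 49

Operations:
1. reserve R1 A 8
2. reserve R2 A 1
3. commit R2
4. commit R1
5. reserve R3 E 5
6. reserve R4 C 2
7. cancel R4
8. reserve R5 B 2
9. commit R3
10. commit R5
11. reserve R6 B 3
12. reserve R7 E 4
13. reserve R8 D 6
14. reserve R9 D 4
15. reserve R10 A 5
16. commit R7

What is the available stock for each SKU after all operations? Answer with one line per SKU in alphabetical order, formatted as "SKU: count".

Answer: A: 26
B: 35
C: 47
D: 42
E: 40

Derivation:
Step 1: reserve R1 A 8 -> on_hand[A=40 B=40 C=47 D=52 E=49] avail[A=32 B=40 C=47 D=52 E=49] open={R1}
Step 2: reserve R2 A 1 -> on_hand[A=40 B=40 C=47 D=52 E=49] avail[A=31 B=40 C=47 D=52 E=49] open={R1,R2}
Step 3: commit R2 -> on_hand[A=39 B=40 C=47 D=52 E=49] avail[A=31 B=40 C=47 D=52 E=49] open={R1}
Step 4: commit R1 -> on_hand[A=31 B=40 C=47 D=52 E=49] avail[A=31 B=40 C=47 D=52 E=49] open={}
Step 5: reserve R3 E 5 -> on_hand[A=31 B=40 C=47 D=52 E=49] avail[A=31 B=40 C=47 D=52 E=44] open={R3}
Step 6: reserve R4 C 2 -> on_hand[A=31 B=40 C=47 D=52 E=49] avail[A=31 B=40 C=45 D=52 E=44] open={R3,R4}
Step 7: cancel R4 -> on_hand[A=31 B=40 C=47 D=52 E=49] avail[A=31 B=40 C=47 D=52 E=44] open={R3}
Step 8: reserve R5 B 2 -> on_hand[A=31 B=40 C=47 D=52 E=49] avail[A=31 B=38 C=47 D=52 E=44] open={R3,R5}
Step 9: commit R3 -> on_hand[A=31 B=40 C=47 D=52 E=44] avail[A=31 B=38 C=47 D=52 E=44] open={R5}
Step 10: commit R5 -> on_hand[A=31 B=38 C=47 D=52 E=44] avail[A=31 B=38 C=47 D=52 E=44] open={}
Step 11: reserve R6 B 3 -> on_hand[A=31 B=38 C=47 D=52 E=44] avail[A=31 B=35 C=47 D=52 E=44] open={R6}
Step 12: reserve R7 E 4 -> on_hand[A=31 B=38 C=47 D=52 E=44] avail[A=31 B=35 C=47 D=52 E=40] open={R6,R7}
Step 13: reserve R8 D 6 -> on_hand[A=31 B=38 C=47 D=52 E=44] avail[A=31 B=35 C=47 D=46 E=40] open={R6,R7,R8}
Step 14: reserve R9 D 4 -> on_hand[A=31 B=38 C=47 D=52 E=44] avail[A=31 B=35 C=47 D=42 E=40] open={R6,R7,R8,R9}
Step 15: reserve R10 A 5 -> on_hand[A=31 B=38 C=47 D=52 E=44] avail[A=26 B=35 C=47 D=42 E=40] open={R10,R6,R7,R8,R9}
Step 16: commit R7 -> on_hand[A=31 B=38 C=47 D=52 E=40] avail[A=26 B=35 C=47 D=42 E=40] open={R10,R6,R8,R9}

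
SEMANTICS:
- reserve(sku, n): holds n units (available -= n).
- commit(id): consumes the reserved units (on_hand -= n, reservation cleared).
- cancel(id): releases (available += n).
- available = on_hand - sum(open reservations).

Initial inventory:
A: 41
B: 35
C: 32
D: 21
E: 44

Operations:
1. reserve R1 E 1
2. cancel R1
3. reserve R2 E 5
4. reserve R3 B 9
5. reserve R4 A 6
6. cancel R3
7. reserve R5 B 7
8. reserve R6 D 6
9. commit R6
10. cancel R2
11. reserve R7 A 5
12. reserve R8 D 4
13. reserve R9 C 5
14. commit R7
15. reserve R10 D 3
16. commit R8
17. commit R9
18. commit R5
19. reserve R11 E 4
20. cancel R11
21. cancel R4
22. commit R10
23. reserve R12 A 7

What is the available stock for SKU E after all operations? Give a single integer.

Step 1: reserve R1 E 1 -> on_hand[A=41 B=35 C=32 D=21 E=44] avail[A=41 B=35 C=32 D=21 E=43] open={R1}
Step 2: cancel R1 -> on_hand[A=41 B=35 C=32 D=21 E=44] avail[A=41 B=35 C=32 D=21 E=44] open={}
Step 3: reserve R2 E 5 -> on_hand[A=41 B=35 C=32 D=21 E=44] avail[A=41 B=35 C=32 D=21 E=39] open={R2}
Step 4: reserve R3 B 9 -> on_hand[A=41 B=35 C=32 D=21 E=44] avail[A=41 B=26 C=32 D=21 E=39] open={R2,R3}
Step 5: reserve R4 A 6 -> on_hand[A=41 B=35 C=32 D=21 E=44] avail[A=35 B=26 C=32 D=21 E=39] open={R2,R3,R4}
Step 6: cancel R3 -> on_hand[A=41 B=35 C=32 D=21 E=44] avail[A=35 B=35 C=32 D=21 E=39] open={R2,R4}
Step 7: reserve R5 B 7 -> on_hand[A=41 B=35 C=32 D=21 E=44] avail[A=35 B=28 C=32 D=21 E=39] open={R2,R4,R5}
Step 8: reserve R6 D 6 -> on_hand[A=41 B=35 C=32 D=21 E=44] avail[A=35 B=28 C=32 D=15 E=39] open={R2,R4,R5,R6}
Step 9: commit R6 -> on_hand[A=41 B=35 C=32 D=15 E=44] avail[A=35 B=28 C=32 D=15 E=39] open={R2,R4,R5}
Step 10: cancel R2 -> on_hand[A=41 B=35 C=32 D=15 E=44] avail[A=35 B=28 C=32 D=15 E=44] open={R4,R5}
Step 11: reserve R7 A 5 -> on_hand[A=41 B=35 C=32 D=15 E=44] avail[A=30 B=28 C=32 D=15 E=44] open={R4,R5,R7}
Step 12: reserve R8 D 4 -> on_hand[A=41 B=35 C=32 D=15 E=44] avail[A=30 B=28 C=32 D=11 E=44] open={R4,R5,R7,R8}
Step 13: reserve R9 C 5 -> on_hand[A=41 B=35 C=32 D=15 E=44] avail[A=30 B=28 C=27 D=11 E=44] open={R4,R5,R7,R8,R9}
Step 14: commit R7 -> on_hand[A=36 B=35 C=32 D=15 E=44] avail[A=30 B=28 C=27 D=11 E=44] open={R4,R5,R8,R9}
Step 15: reserve R10 D 3 -> on_hand[A=36 B=35 C=32 D=15 E=44] avail[A=30 B=28 C=27 D=8 E=44] open={R10,R4,R5,R8,R9}
Step 16: commit R8 -> on_hand[A=36 B=35 C=32 D=11 E=44] avail[A=30 B=28 C=27 D=8 E=44] open={R10,R4,R5,R9}
Step 17: commit R9 -> on_hand[A=36 B=35 C=27 D=11 E=44] avail[A=30 B=28 C=27 D=8 E=44] open={R10,R4,R5}
Step 18: commit R5 -> on_hand[A=36 B=28 C=27 D=11 E=44] avail[A=30 B=28 C=27 D=8 E=44] open={R10,R4}
Step 19: reserve R11 E 4 -> on_hand[A=36 B=28 C=27 D=11 E=44] avail[A=30 B=28 C=27 D=8 E=40] open={R10,R11,R4}
Step 20: cancel R11 -> on_hand[A=36 B=28 C=27 D=11 E=44] avail[A=30 B=28 C=27 D=8 E=44] open={R10,R4}
Step 21: cancel R4 -> on_hand[A=36 B=28 C=27 D=11 E=44] avail[A=36 B=28 C=27 D=8 E=44] open={R10}
Step 22: commit R10 -> on_hand[A=36 B=28 C=27 D=8 E=44] avail[A=36 B=28 C=27 D=8 E=44] open={}
Step 23: reserve R12 A 7 -> on_hand[A=36 B=28 C=27 D=8 E=44] avail[A=29 B=28 C=27 D=8 E=44] open={R12}
Final available[E] = 44

Answer: 44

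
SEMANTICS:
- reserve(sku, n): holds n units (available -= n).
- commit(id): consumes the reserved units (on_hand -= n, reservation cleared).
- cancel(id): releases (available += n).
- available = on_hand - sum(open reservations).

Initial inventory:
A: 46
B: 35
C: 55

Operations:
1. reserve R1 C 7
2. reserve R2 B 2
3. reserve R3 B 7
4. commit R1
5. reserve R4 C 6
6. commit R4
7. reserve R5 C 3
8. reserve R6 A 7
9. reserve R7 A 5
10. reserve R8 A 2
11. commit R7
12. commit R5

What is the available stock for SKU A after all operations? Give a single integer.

Answer: 32

Derivation:
Step 1: reserve R1 C 7 -> on_hand[A=46 B=35 C=55] avail[A=46 B=35 C=48] open={R1}
Step 2: reserve R2 B 2 -> on_hand[A=46 B=35 C=55] avail[A=46 B=33 C=48] open={R1,R2}
Step 3: reserve R3 B 7 -> on_hand[A=46 B=35 C=55] avail[A=46 B=26 C=48] open={R1,R2,R3}
Step 4: commit R1 -> on_hand[A=46 B=35 C=48] avail[A=46 B=26 C=48] open={R2,R3}
Step 5: reserve R4 C 6 -> on_hand[A=46 B=35 C=48] avail[A=46 B=26 C=42] open={R2,R3,R4}
Step 6: commit R4 -> on_hand[A=46 B=35 C=42] avail[A=46 B=26 C=42] open={R2,R3}
Step 7: reserve R5 C 3 -> on_hand[A=46 B=35 C=42] avail[A=46 B=26 C=39] open={R2,R3,R5}
Step 8: reserve R6 A 7 -> on_hand[A=46 B=35 C=42] avail[A=39 B=26 C=39] open={R2,R3,R5,R6}
Step 9: reserve R7 A 5 -> on_hand[A=46 B=35 C=42] avail[A=34 B=26 C=39] open={R2,R3,R5,R6,R7}
Step 10: reserve R8 A 2 -> on_hand[A=46 B=35 C=42] avail[A=32 B=26 C=39] open={R2,R3,R5,R6,R7,R8}
Step 11: commit R7 -> on_hand[A=41 B=35 C=42] avail[A=32 B=26 C=39] open={R2,R3,R5,R6,R8}
Step 12: commit R5 -> on_hand[A=41 B=35 C=39] avail[A=32 B=26 C=39] open={R2,R3,R6,R8}
Final available[A] = 32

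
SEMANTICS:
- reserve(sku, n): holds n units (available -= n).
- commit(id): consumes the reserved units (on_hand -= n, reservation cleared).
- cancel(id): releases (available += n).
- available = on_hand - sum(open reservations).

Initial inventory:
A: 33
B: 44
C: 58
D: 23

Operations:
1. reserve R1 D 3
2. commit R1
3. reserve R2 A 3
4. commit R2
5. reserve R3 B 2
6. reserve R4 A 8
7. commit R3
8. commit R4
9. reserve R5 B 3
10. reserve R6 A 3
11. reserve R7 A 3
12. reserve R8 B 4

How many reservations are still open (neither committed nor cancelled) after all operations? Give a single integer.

Answer: 4

Derivation:
Step 1: reserve R1 D 3 -> on_hand[A=33 B=44 C=58 D=23] avail[A=33 B=44 C=58 D=20] open={R1}
Step 2: commit R1 -> on_hand[A=33 B=44 C=58 D=20] avail[A=33 B=44 C=58 D=20] open={}
Step 3: reserve R2 A 3 -> on_hand[A=33 B=44 C=58 D=20] avail[A=30 B=44 C=58 D=20] open={R2}
Step 4: commit R2 -> on_hand[A=30 B=44 C=58 D=20] avail[A=30 B=44 C=58 D=20] open={}
Step 5: reserve R3 B 2 -> on_hand[A=30 B=44 C=58 D=20] avail[A=30 B=42 C=58 D=20] open={R3}
Step 6: reserve R4 A 8 -> on_hand[A=30 B=44 C=58 D=20] avail[A=22 B=42 C=58 D=20] open={R3,R4}
Step 7: commit R3 -> on_hand[A=30 B=42 C=58 D=20] avail[A=22 B=42 C=58 D=20] open={R4}
Step 8: commit R4 -> on_hand[A=22 B=42 C=58 D=20] avail[A=22 B=42 C=58 D=20] open={}
Step 9: reserve R5 B 3 -> on_hand[A=22 B=42 C=58 D=20] avail[A=22 B=39 C=58 D=20] open={R5}
Step 10: reserve R6 A 3 -> on_hand[A=22 B=42 C=58 D=20] avail[A=19 B=39 C=58 D=20] open={R5,R6}
Step 11: reserve R7 A 3 -> on_hand[A=22 B=42 C=58 D=20] avail[A=16 B=39 C=58 D=20] open={R5,R6,R7}
Step 12: reserve R8 B 4 -> on_hand[A=22 B=42 C=58 D=20] avail[A=16 B=35 C=58 D=20] open={R5,R6,R7,R8}
Open reservations: ['R5', 'R6', 'R7', 'R8'] -> 4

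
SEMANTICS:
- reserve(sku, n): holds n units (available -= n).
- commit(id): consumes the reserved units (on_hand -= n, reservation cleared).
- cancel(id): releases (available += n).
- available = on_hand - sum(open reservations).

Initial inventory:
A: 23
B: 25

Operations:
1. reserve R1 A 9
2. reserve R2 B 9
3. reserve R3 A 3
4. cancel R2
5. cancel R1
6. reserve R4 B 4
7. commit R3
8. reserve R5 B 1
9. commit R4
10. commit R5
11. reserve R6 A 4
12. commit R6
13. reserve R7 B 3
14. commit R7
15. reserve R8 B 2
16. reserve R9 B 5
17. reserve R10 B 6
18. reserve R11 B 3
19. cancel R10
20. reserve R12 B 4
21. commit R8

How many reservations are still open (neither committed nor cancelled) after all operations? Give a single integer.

Answer: 3

Derivation:
Step 1: reserve R1 A 9 -> on_hand[A=23 B=25] avail[A=14 B=25] open={R1}
Step 2: reserve R2 B 9 -> on_hand[A=23 B=25] avail[A=14 B=16] open={R1,R2}
Step 3: reserve R3 A 3 -> on_hand[A=23 B=25] avail[A=11 B=16] open={R1,R2,R3}
Step 4: cancel R2 -> on_hand[A=23 B=25] avail[A=11 B=25] open={R1,R3}
Step 5: cancel R1 -> on_hand[A=23 B=25] avail[A=20 B=25] open={R3}
Step 6: reserve R4 B 4 -> on_hand[A=23 B=25] avail[A=20 B=21] open={R3,R4}
Step 7: commit R3 -> on_hand[A=20 B=25] avail[A=20 B=21] open={R4}
Step 8: reserve R5 B 1 -> on_hand[A=20 B=25] avail[A=20 B=20] open={R4,R5}
Step 9: commit R4 -> on_hand[A=20 B=21] avail[A=20 B=20] open={R5}
Step 10: commit R5 -> on_hand[A=20 B=20] avail[A=20 B=20] open={}
Step 11: reserve R6 A 4 -> on_hand[A=20 B=20] avail[A=16 B=20] open={R6}
Step 12: commit R6 -> on_hand[A=16 B=20] avail[A=16 B=20] open={}
Step 13: reserve R7 B 3 -> on_hand[A=16 B=20] avail[A=16 B=17] open={R7}
Step 14: commit R7 -> on_hand[A=16 B=17] avail[A=16 B=17] open={}
Step 15: reserve R8 B 2 -> on_hand[A=16 B=17] avail[A=16 B=15] open={R8}
Step 16: reserve R9 B 5 -> on_hand[A=16 B=17] avail[A=16 B=10] open={R8,R9}
Step 17: reserve R10 B 6 -> on_hand[A=16 B=17] avail[A=16 B=4] open={R10,R8,R9}
Step 18: reserve R11 B 3 -> on_hand[A=16 B=17] avail[A=16 B=1] open={R10,R11,R8,R9}
Step 19: cancel R10 -> on_hand[A=16 B=17] avail[A=16 B=7] open={R11,R8,R9}
Step 20: reserve R12 B 4 -> on_hand[A=16 B=17] avail[A=16 B=3] open={R11,R12,R8,R9}
Step 21: commit R8 -> on_hand[A=16 B=15] avail[A=16 B=3] open={R11,R12,R9}
Open reservations: ['R11', 'R12', 'R9'] -> 3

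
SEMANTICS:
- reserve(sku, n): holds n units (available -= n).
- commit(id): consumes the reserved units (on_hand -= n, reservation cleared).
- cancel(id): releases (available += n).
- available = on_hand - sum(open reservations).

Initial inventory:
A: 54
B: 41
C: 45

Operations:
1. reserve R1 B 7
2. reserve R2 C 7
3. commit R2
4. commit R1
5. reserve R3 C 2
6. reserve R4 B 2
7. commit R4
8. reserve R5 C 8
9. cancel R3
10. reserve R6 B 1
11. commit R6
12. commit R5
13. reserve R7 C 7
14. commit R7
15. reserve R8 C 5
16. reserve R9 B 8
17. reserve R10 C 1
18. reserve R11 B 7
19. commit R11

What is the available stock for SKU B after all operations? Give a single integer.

Answer: 16

Derivation:
Step 1: reserve R1 B 7 -> on_hand[A=54 B=41 C=45] avail[A=54 B=34 C=45] open={R1}
Step 2: reserve R2 C 7 -> on_hand[A=54 B=41 C=45] avail[A=54 B=34 C=38] open={R1,R2}
Step 3: commit R2 -> on_hand[A=54 B=41 C=38] avail[A=54 B=34 C=38] open={R1}
Step 4: commit R1 -> on_hand[A=54 B=34 C=38] avail[A=54 B=34 C=38] open={}
Step 5: reserve R3 C 2 -> on_hand[A=54 B=34 C=38] avail[A=54 B=34 C=36] open={R3}
Step 6: reserve R4 B 2 -> on_hand[A=54 B=34 C=38] avail[A=54 B=32 C=36] open={R3,R4}
Step 7: commit R4 -> on_hand[A=54 B=32 C=38] avail[A=54 B=32 C=36] open={R3}
Step 8: reserve R5 C 8 -> on_hand[A=54 B=32 C=38] avail[A=54 B=32 C=28] open={R3,R5}
Step 9: cancel R3 -> on_hand[A=54 B=32 C=38] avail[A=54 B=32 C=30] open={R5}
Step 10: reserve R6 B 1 -> on_hand[A=54 B=32 C=38] avail[A=54 B=31 C=30] open={R5,R6}
Step 11: commit R6 -> on_hand[A=54 B=31 C=38] avail[A=54 B=31 C=30] open={R5}
Step 12: commit R5 -> on_hand[A=54 B=31 C=30] avail[A=54 B=31 C=30] open={}
Step 13: reserve R7 C 7 -> on_hand[A=54 B=31 C=30] avail[A=54 B=31 C=23] open={R7}
Step 14: commit R7 -> on_hand[A=54 B=31 C=23] avail[A=54 B=31 C=23] open={}
Step 15: reserve R8 C 5 -> on_hand[A=54 B=31 C=23] avail[A=54 B=31 C=18] open={R8}
Step 16: reserve R9 B 8 -> on_hand[A=54 B=31 C=23] avail[A=54 B=23 C=18] open={R8,R9}
Step 17: reserve R10 C 1 -> on_hand[A=54 B=31 C=23] avail[A=54 B=23 C=17] open={R10,R8,R9}
Step 18: reserve R11 B 7 -> on_hand[A=54 B=31 C=23] avail[A=54 B=16 C=17] open={R10,R11,R8,R9}
Step 19: commit R11 -> on_hand[A=54 B=24 C=23] avail[A=54 B=16 C=17] open={R10,R8,R9}
Final available[B] = 16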